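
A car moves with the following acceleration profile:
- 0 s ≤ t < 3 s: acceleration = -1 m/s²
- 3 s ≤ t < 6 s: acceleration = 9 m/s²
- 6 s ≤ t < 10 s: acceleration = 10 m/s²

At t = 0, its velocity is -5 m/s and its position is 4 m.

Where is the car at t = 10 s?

On each constant-a segment, Δv = aΔt and Δx = v₀Δt + ½aΔt²; chain segment to segment.
0–3 s: v starts -5 m/s; Δx = -5·3 + ½·-1·3² = -19.5 m; v ends -8 m/s.
3–6 s: v starts -8 m/s; Δx = -8·3 + ½·9·3² = 16.5 m; v ends 19 m/s.
6–10 s: v starts 19 m/s; Δx = 19·4 + ½·10·4² = 156 m; v ends 59 m/s.
x(10) = 4 + Σ Δx = 157 m.

157 m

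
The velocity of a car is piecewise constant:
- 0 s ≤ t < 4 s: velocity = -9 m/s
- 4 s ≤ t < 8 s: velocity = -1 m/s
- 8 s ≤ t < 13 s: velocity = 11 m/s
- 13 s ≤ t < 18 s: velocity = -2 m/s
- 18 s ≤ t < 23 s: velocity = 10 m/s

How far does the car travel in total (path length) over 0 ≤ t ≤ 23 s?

155 m

Distance (not displacement) is the total path length: add the absolute areas under v-t.
0–4 s: |-9| × 4 = 36 m
4–8 s: |-1| × 4 = 4 m
8–13 s: |11| × 5 = 55 m
13–18 s: |-2| × 5 = 10 m
18–23 s: |10| × 5 = 50 m
Total distance = 155 m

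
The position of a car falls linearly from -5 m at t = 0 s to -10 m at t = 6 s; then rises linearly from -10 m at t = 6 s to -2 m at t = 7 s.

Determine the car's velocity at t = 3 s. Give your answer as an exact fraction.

Velocity is the slope of the x-t graph on 0–6 s: (-10 − -5)/(6 − 0) = -5/6 m/s.

-5/6 m/s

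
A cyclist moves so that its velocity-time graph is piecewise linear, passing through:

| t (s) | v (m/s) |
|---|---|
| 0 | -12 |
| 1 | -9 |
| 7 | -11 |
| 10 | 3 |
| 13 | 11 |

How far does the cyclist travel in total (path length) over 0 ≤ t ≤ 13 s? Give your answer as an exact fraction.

Distance (not displacement) is the total path length: add the absolute areas under v-t.
0–1 s: |½(-12 + -9)(1)| = 10.5 m
1–7 s: |½(-9 + -11)(6)| = 60 m
7–10 s: v = 0 at t = 131/14 s; triangle areas 363/28 + 27/28 = 195/14 m
10–13 s: |½(3 + 11)(3)| = 21 m
Total distance = 738/7 m

738/7 m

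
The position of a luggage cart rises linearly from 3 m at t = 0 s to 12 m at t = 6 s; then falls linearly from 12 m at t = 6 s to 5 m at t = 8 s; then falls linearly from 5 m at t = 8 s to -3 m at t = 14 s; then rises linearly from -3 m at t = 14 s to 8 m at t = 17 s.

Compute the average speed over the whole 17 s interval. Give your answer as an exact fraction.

Average speed = (total path length)/(elapsed time); on a piecewise-linear x-t graph the path length is Σ|Δx|.
0–6 s: |Δx| = |12 − 3| = 9 m
6–8 s: |Δx| = |5 − 12| = 7 m
8–14 s: |Δx| = |-3 − 5| = 8 m
14–17 s: |Δx| = |8 − -3| = 11 m
Total path = 35 m; average speed = 35/17 = 35/17 m/s.

35/17 m/s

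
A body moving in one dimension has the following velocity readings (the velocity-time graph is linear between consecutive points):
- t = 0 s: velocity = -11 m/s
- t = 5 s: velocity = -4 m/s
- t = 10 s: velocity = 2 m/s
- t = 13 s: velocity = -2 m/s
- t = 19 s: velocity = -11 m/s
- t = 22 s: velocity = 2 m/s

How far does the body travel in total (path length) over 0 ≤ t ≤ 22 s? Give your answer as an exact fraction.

3988/39 m

Total distance travelled is ∫|v| dt — sum the magnitudes of each area piece.
0–5 s: |½(-11 + -4)(5)| = 37.5 m
5–10 s: v = 0 at t = 25/3 s; triangle areas 20/3 + 5/3 = 25/3 m
10–13 s: v = 0 at t = 11.5 s; triangle areas 1.5 + 1.5 = 3 m
13–19 s: |½(-2 + -11)(6)| = 39 m
19–22 s: v = 0 at t = 280/13 s; triangle areas 363/26 + 6/13 = 375/26 m
Total distance = 3988/39 m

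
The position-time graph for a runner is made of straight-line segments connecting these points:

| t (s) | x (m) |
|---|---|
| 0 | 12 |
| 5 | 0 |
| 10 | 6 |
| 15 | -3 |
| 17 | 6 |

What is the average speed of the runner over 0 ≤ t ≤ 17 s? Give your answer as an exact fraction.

Average speed = (total path length)/(elapsed time); on a piecewise-linear x-t graph the path length is Σ|Δx|.
0–5 s: |Δx| = |0 − 12| = 12 m
5–10 s: |Δx| = |6 − 0| = 6 m
10–15 s: |Δx| = |-3 − 6| = 9 m
15–17 s: |Δx| = |6 − -3| = 9 m
Total path = 36 m; average speed = 36/17 = 36/17 m/s.

36/17 m/s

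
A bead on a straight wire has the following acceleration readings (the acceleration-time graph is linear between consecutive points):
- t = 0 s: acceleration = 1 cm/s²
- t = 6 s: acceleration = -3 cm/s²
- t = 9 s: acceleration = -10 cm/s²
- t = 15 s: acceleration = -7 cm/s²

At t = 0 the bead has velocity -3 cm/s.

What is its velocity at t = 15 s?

Δv equals the area under the a-t graph; then v = v₀ + Δv.
0–6 s: ½(1 + -3)(6) = -6 cm/s
6–9 s: ½(-3 + -10)(3) = -19.5 cm/s
9–15 s: ½(-10 + -7)(6) = -51 cm/s
Δv = -76.5 cm/s, so v(15) = -3 + (-76.5) = -79.5 cm/s.

-79.5 cm/s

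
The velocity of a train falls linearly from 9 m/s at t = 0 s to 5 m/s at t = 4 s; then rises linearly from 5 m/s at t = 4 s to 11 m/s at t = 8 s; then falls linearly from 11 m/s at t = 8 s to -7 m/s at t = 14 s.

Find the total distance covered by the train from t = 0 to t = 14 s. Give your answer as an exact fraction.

265/3 m

Distance (not displacement) is the total path length: add the absolute areas under v-t.
0–4 s: |½(9 + 5)(4)| = 28 m
4–8 s: |½(5 + 11)(4)| = 32 m
8–14 s: v = 0 at t = 35/3 s; triangle areas 121/6 + 49/6 = 85/3 m
Total distance = 265/3 m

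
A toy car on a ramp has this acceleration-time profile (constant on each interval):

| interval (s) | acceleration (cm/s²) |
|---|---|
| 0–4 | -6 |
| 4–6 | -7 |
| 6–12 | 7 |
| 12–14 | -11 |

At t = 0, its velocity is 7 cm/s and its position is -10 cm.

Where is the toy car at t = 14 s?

-138 cm

On each constant-a segment, Δv = aΔt and Δx = v₀Δt + ½aΔt²; chain segment to segment.
0–4 s: v starts 7 cm/s; Δx = 7·4 + ½·-6·4² = -20 cm; v ends -17 cm/s.
4–6 s: v starts -17 cm/s; Δx = -17·2 + ½·-7·2² = -48 cm; v ends -31 cm/s.
6–12 s: v starts -31 cm/s; Δx = -31·6 + ½·7·6² = -60 cm; v ends 11 cm/s.
12–14 s: v starts 11 cm/s; Δx = 11·2 + ½·-11·2² = 0 cm; v ends -11 cm/s.
x(14) = -10 + Σ Δx = -138 cm.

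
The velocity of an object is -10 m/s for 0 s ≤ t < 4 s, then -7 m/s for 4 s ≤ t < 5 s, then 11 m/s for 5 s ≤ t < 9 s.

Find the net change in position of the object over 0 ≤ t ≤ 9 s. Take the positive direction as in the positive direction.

-3 m

Net displacement equals the area under the velocity-time graph (areas below the axis count negative).
0–4 s: -10 × 4 = -40 m
4–5 s: -7 × 1 = -7 m
5–9 s: 11 × 4 = 44 m
Net displacement = -3 m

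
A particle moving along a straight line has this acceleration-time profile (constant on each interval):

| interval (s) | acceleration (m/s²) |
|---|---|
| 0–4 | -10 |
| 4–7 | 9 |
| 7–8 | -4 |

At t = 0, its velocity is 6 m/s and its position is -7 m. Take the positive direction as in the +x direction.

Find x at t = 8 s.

-133.5 m

On each constant-a segment, Δv = aΔt and Δx = v₀Δt + ½aΔt²; chain segment to segment.
0–4 s: v starts 6 m/s; Δx = 6·4 + ½·-10·4² = -56 m; v ends -34 m/s.
4–7 s: v starts -34 m/s; Δx = -34·3 + ½·9·3² = -61.5 m; v ends -7 m/s.
7–8 s: v starts -7 m/s; Δx = -7·1 + ½·-4·1² = -9 m; v ends -11 m/s.
x(8) = -7 + Σ Δx = -133.5 m.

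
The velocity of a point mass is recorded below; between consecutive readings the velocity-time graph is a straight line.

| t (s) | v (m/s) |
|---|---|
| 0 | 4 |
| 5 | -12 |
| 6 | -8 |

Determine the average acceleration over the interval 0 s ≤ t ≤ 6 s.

Average acceleration = Δv/Δt = (-8 − 4)/(6 − 0) = -2 m/s².

-2 m/s²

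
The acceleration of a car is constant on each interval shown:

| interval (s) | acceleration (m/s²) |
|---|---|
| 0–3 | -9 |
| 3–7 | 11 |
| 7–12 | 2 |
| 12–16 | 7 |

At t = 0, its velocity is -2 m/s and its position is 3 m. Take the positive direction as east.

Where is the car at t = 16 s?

On each constant-a segment, Δv = aΔt and Δx = v₀Δt + ½aΔt²; chain segment to segment.
0–3 s: v starts -2 m/s; Δx = -2·3 + ½·-9·3² = -46.5 m; v ends -29 m/s.
3–7 s: v starts -29 m/s; Δx = -29·4 + ½·11·4² = -28 m; v ends 15 m/s.
7–12 s: v starts 15 m/s; Δx = 15·5 + ½·2·5² = 100 m; v ends 25 m/s.
12–16 s: v starts 25 m/s; Δx = 25·4 + ½·7·4² = 156 m; v ends 53 m/s.
x(16) = 3 + Σ Δx = 184.5 m.

184.5 m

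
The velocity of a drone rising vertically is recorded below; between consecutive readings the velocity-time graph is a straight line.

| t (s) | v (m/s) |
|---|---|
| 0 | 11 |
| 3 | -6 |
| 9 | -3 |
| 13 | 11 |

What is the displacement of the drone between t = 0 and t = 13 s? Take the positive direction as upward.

-3.5 m

Net displacement equals the area under the velocity-time graph (areas below the axis count negative).
0–3 s: ½(11 + -6)(3) = 7.5 m
3–9 s: ½(-6 + -3)(6) = -27 m
9–13 s: ½(-3 + 11)(4) = 16 m
Net displacement = -3.5 m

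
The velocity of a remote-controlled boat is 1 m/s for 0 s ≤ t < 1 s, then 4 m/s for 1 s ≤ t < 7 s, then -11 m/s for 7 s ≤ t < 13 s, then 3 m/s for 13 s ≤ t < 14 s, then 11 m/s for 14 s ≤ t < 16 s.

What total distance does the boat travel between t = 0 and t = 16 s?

116 m

Total distance travelled is ∫|v| dt — sum the magnitudes of each area piece.
0–1 s: |1| × 1 = 1 m
1–7 s: |4| × 6 = 24 m
7–13 s: |-11| × 6 = 66 m
13–14 s: |3| × 1 = 3 m
14–16 s: |11| × 2 = 22 m
Total distance = 116 m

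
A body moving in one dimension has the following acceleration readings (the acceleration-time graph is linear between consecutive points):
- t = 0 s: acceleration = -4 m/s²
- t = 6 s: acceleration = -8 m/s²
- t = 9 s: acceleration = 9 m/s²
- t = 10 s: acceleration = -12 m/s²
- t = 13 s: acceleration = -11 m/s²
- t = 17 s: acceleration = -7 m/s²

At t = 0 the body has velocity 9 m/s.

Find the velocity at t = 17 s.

-97.5 m/s

Δv equals the area under the a-t graph; then v = v₀ + Δv.
0–6 s: ½(-4 + -8)(6) = -36 m/s
6–9 s: ½(-8 + 9)(3) = 1.5 m/s
9–10 s: ½(9 + -12)(1) = -1.5 m/s
10–13 s: ½(-12 + -11)(3) = -34.5 m/s
13–17 s: ½(-11 + -7)(4) = -36 m/s
Δv = -106.5 m/s, so v(17) = 9 + (-106.5) = -97.5 m/s.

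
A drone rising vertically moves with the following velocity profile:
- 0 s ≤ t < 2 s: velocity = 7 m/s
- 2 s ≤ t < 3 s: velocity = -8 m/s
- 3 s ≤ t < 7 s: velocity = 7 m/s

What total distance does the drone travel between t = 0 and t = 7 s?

50 m

Distance (not displacement) is the total path length: add the absolute areas under v-t.
0–2 s: |7| × 2 = 14 m
2–3 s: |-8| × 1 = 8 m
3–7 s: |7| × 4 = 28 m
Total distance = 50 m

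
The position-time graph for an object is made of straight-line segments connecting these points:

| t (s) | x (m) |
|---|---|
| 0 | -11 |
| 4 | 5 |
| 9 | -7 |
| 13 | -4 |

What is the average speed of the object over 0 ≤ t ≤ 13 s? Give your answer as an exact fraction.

Average speed = (total path length)/(elapsed time); on a piecewise-linear x-t graph the path length is Σ|Δx|.
0–4 s: |Δx| = |5 − -11| = 16 m
4–9 s: |Δx| = |-7 − 5| = 12 m
9–13 s: |Δx| = |-4 − -7| = 3 m
Total path = 31 m; average speed = 31/13 = 31/13 m/s.

31/13 m/s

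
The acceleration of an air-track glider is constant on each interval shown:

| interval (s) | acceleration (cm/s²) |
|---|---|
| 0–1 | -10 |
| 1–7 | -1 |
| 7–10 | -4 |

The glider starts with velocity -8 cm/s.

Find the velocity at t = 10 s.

Δv equals the area under the a-t graph; then v = v₀ + Δv.
0–1 s: -10 × 1 = -10 cm/s
1–7 s: -1 × 6 = -6 cm/s
7–10 s: -4 × 3 = -12 cm/s
Δv = -28 cm/s, so v(10) = -8 + (-28) = -36 cm/s.

-36 cm/s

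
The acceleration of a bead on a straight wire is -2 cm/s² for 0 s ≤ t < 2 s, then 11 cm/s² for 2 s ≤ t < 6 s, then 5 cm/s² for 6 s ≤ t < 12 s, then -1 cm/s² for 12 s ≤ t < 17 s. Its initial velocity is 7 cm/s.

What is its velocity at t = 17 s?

Δv equals the area under the a-t graph; then v = v₀ + Δv.
0–2 s: -2 × 2 = -4 cm/s
2–6 s: 11 × 4 = 44 cm/s
6–12 s: 5 × 6 = 30 cm/s
12–17 s: -1 × 5 = -5 cm/s
Δv = 65 cm/s, so v(17) = 7 + (65) = 72 cm/s.

72 cm/s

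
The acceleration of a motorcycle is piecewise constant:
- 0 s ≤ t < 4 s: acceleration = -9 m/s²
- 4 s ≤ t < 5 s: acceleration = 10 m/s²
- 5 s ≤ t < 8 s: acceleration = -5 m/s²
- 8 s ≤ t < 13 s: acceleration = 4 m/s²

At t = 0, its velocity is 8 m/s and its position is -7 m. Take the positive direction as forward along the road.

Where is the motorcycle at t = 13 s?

-261.5 m

On each constant-a segment, Δv = aΔt and Δx = v₀Δt + ½aΔt²; chain segment to segment.
0–4 s: v starts 8 m/s; Δx = 8·4 + ½·-9·4² = -40 m; v ends -28 m/s.
4–5 s: v starts -28 m/s; Δx = -28·1 + ½·10·1² = -23 m; v ends -18 m/s.
5–8 s: v starts -18 m/s; Δx = -18·3 + ½·-5·3² = -76.5 m; v ends -33 m/s.
8–13 s: v starts -33 m/s; Δx = -33·5 + ½·4·5² = -115 m; v ends -13 m/s.
x(13) = -7 + Σ Δx = -261.5 m.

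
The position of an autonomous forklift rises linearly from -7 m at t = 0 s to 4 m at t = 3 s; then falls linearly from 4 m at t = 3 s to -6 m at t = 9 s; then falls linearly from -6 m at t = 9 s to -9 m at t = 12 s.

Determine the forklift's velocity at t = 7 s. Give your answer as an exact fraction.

Velocity is the slope of the x-t graph on 3–9 s: (-6 − 4)/(9 − 3) = -5/3 m/s.

-5/3 m/s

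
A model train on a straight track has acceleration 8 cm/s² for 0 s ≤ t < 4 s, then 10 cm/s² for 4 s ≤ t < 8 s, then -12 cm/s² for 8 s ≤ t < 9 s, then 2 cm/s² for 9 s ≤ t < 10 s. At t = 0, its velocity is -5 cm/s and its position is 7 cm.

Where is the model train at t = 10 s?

356 cm

On each constant-a segment, Δv = aΔt and Δx = v₀Δt + ½aΔt²; chain segment to segment.
0–4 s: v starts -5 cm/s; Δx = -5·4 + ½·8·4² = 44 cm; v ends 27 cm/s.
4–8 s: v starts 27 cm/s; Δx = 27·4 + ½·10·4² = 188 cm; v ends 67 cm/s.
8–9 s: v starts 67 cm/s; Δx = 67·1 + ½·-12·1² = 61 cm; v ends 55 cm/s.
9–10 s: v starts 55 cm/s; Δx = 55·1 + ½·2·1² = 56 cm; v ends 57 cm/s.
x(10) = 7 + Σ Δx = 356 cm.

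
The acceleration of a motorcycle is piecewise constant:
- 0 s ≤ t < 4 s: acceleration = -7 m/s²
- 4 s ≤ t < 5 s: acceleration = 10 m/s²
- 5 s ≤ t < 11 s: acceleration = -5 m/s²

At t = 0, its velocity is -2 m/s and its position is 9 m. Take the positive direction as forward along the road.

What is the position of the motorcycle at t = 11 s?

-290 m

On each constant-a segment, Δv = aΔt and Δx = v₀Δt + ½aΔt²; chain segment to segment.
0–4 s: v starts -2 m/s; Δx = -2·4 + ½·-7·4² = -64 m; v ends -30 m/s.
4–5 s: v starts -30 m/s; Δx = -30·1 + ½·10·1² = -25 m; v ends -20 m/s.
5–11 s: v starts -20 m/s; Δx = -20·6 + ½·-5·6² = -210 m; v ends -50 m/s.
x(11) = 9 + Σ Δx = -290 m.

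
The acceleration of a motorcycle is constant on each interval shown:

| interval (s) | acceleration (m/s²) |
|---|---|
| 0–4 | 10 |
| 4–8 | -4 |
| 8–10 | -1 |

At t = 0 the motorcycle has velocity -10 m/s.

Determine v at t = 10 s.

Δv equals the area under the a-t graph; then v = v₀ + Δv.
0–4 s: 10 × 4 = 40 m/s
4–8 s: -4 × 4 = -16 m/s
8–10 s: -1 × 2 = -2 m/s
Δv = 22 m/s, so v(10) = -10 + (22) = 12 m/s.

12 m/s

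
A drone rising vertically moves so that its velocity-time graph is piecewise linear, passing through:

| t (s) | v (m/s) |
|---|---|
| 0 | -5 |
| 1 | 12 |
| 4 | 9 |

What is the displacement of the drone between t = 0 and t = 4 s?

Displacement is the signed area under the v-t curve.
0–1 s: ½(-5 + 12)(1) = 3.5 m
1–4 s: ½(12 + 9)(3) = 31.5 m
Net displacement = 35 m

35 m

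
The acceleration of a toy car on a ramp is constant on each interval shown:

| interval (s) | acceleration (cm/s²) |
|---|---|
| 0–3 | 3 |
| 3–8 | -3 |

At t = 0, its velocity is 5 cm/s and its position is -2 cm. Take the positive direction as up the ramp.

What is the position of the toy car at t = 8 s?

On each constant-a segment, Δv = aΔt and Δx = v₀Δt + ½aΔt²; chain segment to segment.
0–3 s: v starts 5 cm/s; Δx = 5·3 + ½·3·3² = 28.5 cm; v ends 14 cm/s.
3–8 s: v starts 14 cm/s; Δx = 14·5 + ½·-3·5² = 32.5 cm; v ends -1 cm/s.
x(8) = -2 + Σ Δx = 59 cm.

59 cm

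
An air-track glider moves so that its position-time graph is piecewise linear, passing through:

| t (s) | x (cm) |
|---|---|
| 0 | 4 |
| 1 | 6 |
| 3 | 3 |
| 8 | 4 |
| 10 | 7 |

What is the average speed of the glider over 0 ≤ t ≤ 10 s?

Average speed = (total path length)/(elapsed time); on a piecewise-linear x-t graph the path length is Σ|Δx|.
0–1 s: |Δx| = |6 − 4| = 2 cm
1–3 s: |Δx| = |3 − 6| = 3 cm
3–8 s: |Δx| = |4 − 3| = 1 cm
8–10 s: |Δx| = |7 − 4| = 3 cm
Total path = 9 cm; average speed = 9/10 = 0.9 cm/s.

0.9 cm/s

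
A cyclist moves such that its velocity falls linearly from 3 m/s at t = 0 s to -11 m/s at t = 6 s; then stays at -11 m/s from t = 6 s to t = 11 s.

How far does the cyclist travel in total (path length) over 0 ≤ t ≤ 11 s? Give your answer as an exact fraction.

Total distance travelled is ∫|v| dt — sum the magnitudes of each area piece.
0–6 s: v = 0 at t = 9/7 s; triangle areas 27/14 + 363/14 = 195/7 m
6–11 s: |-11| × 5 = 55 m
Total distance = 580/7 m

580/7 m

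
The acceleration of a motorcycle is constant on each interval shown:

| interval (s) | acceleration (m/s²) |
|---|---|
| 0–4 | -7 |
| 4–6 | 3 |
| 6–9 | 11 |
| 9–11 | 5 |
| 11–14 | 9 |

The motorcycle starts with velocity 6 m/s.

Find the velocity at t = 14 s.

54 m/s

Δv equals the area under the a-t graph; then v = v₀ + Δv.
0–4 s: -7 × 4 = -28 m/s
4–6 s: 3 × 2 = 6 m/s
6–9 s: 11 × 3 = 33 m/s
9–11 s: 5 × 2 = 10 m/s
11–14 s: 9 × 3 = 27 m/s
Δv = 48 m/s, so v(14) = 6 + (48) = 54 m/s.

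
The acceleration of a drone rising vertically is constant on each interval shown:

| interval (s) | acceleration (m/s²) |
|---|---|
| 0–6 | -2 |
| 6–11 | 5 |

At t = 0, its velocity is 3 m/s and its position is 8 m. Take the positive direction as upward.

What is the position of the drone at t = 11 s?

7.5 m

On each constant-a segment, Δv = aΔt and Δx = v₀Δt + ½aΔt²; chain segment to segment.
0–6 s: v starts 3 m/s; Δx = 3·6 + ½·-2·6² = -18 m; v ends -9 m/s.
6–11 s: v starts -9 m/s; Δx = -9·5 + ½·5·5² = 17.5 m; v ends 16 m/s.
x(11) = 8 + Σ Δx = 7.5 m.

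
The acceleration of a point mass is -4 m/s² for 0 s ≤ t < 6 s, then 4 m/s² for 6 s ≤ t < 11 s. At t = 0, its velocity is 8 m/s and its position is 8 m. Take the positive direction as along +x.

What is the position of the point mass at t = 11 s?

-46 m

On each constant-a segment, Δv = aΔt and Δx = v₀Δt + ½aΔt²; chain segment to segment.
0–6 s: v starts 8 m/s; Δx = 8·6 + ½·-4·6² = -24 m; v ends -16 m/s.
6–11 s: v starts -16 m/s; Δx = -16·5 + ½·4·5² = -30 m; v ends 4 m/s.
x(11) = 8 + Σ Δx = -46 m.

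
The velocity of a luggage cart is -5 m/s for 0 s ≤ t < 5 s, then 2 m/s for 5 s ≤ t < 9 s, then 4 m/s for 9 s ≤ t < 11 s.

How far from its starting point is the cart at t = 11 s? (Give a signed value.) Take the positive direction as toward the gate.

Displacement is the signed area under the v-t curve.
0–5 s: -5 × 5 = -25 m
5–9 s: 2 × 4 = 8 m
9–11 s: 4 × 2 = 8 m
Net displacement = -9 m

-9 m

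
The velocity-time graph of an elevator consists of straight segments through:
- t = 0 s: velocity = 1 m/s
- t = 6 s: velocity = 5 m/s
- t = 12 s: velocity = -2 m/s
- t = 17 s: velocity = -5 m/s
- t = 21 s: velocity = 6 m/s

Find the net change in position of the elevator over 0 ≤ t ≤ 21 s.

11.5 m

Displacement is the signed area under the v-t curve.
0–6 s: ½(1 + 5)(6) = 18 m
6–12 s: ½(5 + -2)(6) = 9 m
12–17 s: ½(-2 + -5)(5) = -17.5 m
17–21 s: ½(-5 + 6)(4) = 2 m
Net displacement = 11.5 m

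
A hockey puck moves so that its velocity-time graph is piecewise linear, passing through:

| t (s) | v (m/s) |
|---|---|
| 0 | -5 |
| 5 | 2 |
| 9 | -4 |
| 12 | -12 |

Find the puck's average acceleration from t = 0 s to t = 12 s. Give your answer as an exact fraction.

Average acceleration = Δv/Δt = (-12 − -5)/(12 − 0) = -7/12 m/s².

-7/12 m/s²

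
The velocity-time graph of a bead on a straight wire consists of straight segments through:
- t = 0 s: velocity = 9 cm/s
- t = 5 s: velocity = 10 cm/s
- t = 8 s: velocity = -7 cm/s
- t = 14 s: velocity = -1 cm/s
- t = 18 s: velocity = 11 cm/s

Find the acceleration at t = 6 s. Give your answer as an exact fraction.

Acceleration is the slope of the v-t graph on 5–8 s: (-7 − 10)/(8 − 5) = -17/3 cm/s².

-17/3 cm/s²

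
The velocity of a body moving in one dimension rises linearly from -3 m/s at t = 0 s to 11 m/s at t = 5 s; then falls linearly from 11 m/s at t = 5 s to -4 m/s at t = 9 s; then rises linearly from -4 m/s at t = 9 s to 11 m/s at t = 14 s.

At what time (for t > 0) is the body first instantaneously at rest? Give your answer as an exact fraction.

t = 15/14 s

v changes sign on 0–5 s (from -3 to 11); the graph is linear there, so v = 0 at t = 0 + (3)·(5 − 0)/(11 − -3) = 15/14 s.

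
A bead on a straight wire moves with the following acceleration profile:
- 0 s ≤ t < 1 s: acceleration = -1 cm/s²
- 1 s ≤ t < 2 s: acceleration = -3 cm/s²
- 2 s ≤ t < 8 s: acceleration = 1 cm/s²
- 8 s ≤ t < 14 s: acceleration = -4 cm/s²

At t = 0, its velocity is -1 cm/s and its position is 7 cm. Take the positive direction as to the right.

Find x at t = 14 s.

On each constant-a segment, Δv = aΔt and Δx = v₀Δt + ½aΔt²; chain segment to segment.
0–1 s: v starts -1 cm/s; Δx = -1·1 + ½·-1·1² = -1.5 cm; v ends -2 cm/s.
1–2 s: v starts -2 cm/s; Δx = -2·1 + ½·-3·1² = -3.5 cm; v ends -5 cm/s.
2–8 s: v starts -5 cm/s; Δx = -5·6 + ½·1·6² = -12 cm; v ends 1 cm/s.
8–14 s: v starts 1 cm/s; Δx = 1·6 + ½·-4·6² = -66 cm; v ends -23 cm/s.
x(14) = 7 + Σ Δx = -76 cm.

-76 cm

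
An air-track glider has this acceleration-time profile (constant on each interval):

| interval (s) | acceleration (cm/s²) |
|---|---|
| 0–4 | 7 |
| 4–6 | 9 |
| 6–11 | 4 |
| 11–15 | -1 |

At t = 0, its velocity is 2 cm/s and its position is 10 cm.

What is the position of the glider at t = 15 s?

706 cm

On each constant-a segment, Δv = aΔt and Δx = v₀Δt + ½aΔt²; chain segment to segment.
0–4 s: v starts 2 cm/s; Δx = 2·4 + ½·7·4² = 64 cm; v ends 30 cm/s.
4–6 s: v starts 30 cm/s; Δx = 30·2 + ½·9·2² = 78 cm; v ends 48 cm/s.
6–11 s: v starts 48 cm/s; Δx = 48·5 + ½·4·5² = 290 cm; v ends 68 cm/s.
11–15 s: v starts 68 cm/s; Δx = 68·4 + ½·-1·4² = 264 cm; v ends 64 cm/s.
x(15) = 10 + Σ Δx = 706 cm.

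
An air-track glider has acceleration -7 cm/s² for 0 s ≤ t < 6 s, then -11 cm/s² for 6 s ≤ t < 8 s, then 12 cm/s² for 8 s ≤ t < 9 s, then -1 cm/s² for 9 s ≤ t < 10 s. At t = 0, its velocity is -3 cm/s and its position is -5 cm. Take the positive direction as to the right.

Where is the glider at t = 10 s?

On each constant-a segment, Δv = aΔt and Δx = v₀Δt + ½aΔt²; chain segment to segment.
0–6 s: v starts -3 cm/s; Δx = -3·6 + ½·-7·6² = -144 cm; v ends -45 cm/s.
6–8 s: v starts -45 cm/s; Δx = -45·2 + ½·-11·2² = -112 cm; v ends -67 cm/s.
8–9 s: v starts -67 cm/s; Δx = -67·1 + ½·12·1² = -61 cm; v ends -55 cm/s.
9–10 s: v starts -55 cm/s; Δx = -55·1 + ½·-1·1² = -55.5 cm; v ends -56 cm/s.
x(10) = -5 + Σ Δx = -377.5 cm.

-377.5 cm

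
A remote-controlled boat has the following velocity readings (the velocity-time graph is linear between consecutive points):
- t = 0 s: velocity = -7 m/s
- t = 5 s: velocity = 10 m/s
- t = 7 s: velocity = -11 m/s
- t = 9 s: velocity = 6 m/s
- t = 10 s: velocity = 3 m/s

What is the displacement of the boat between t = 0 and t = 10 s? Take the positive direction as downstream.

Displacement is the signed area under the v-t curve.
0–5 s: ½(-7 + 10)(5) = 7.5 m
5–7 s: ½(10 + -11)(2) = -1 m
7–9 s: ½(-11 + 6)(2) = -5 m
9–10 s: ½(6 + 3)(1) = 4.5 m
Net displacement = 6 m

6 m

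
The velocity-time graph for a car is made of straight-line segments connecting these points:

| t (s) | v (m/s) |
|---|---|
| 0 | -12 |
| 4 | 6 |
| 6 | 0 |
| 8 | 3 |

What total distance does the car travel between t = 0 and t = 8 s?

Distance (not displacement) is the total path length: add the absolute areas under v-t.
0–4 s: v = 0 at t = 8/3 s; triangle areas 16 + 4 = 20 m
4–6 s: |½(6 + 0)(2)| = 6 m
6–8 s: |½(0 + 3)(2)| = 3 m
Total distance = 29 m

29 m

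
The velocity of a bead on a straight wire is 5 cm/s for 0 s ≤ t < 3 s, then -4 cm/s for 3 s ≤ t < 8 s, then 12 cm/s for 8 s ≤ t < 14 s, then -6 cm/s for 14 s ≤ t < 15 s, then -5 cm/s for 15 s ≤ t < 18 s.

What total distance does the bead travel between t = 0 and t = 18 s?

Total distance travelled is ∫|v| dt — sum the magnitudes of each area piece.
0–3 s: |5| × 3 = 15 cm
3–8 s: |-4| × 5 = 20 cm
8–14 s: |12| × 6 = 72 cm
14–15 s: |-6| × 1 = 6 cm
15–18 s: |-5| × 3 = 15 cm
Total distance = 128 cm

128 cm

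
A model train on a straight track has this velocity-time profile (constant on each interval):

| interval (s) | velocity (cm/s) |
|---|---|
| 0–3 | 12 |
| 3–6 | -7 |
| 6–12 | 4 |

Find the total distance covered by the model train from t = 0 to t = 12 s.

81 cm

Distance (not displacement) is the total path length: add the absolute areas under v-t.
0–3 s: |12| × 3 = 36 cm
3–6 s: |-7| × 3 = 21 cm
6–12 s: |4| × 6 = 24 cm
Total distance = 81 cm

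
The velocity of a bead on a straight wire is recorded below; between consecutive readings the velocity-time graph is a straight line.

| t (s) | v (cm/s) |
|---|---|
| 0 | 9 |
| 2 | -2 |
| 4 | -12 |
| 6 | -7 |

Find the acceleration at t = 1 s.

-5.5 cm/s²

Acceleration is the slope of the v-t graph on 0–2 s: (-2 − 9)/(2 − 0) = -5.5 cm/s².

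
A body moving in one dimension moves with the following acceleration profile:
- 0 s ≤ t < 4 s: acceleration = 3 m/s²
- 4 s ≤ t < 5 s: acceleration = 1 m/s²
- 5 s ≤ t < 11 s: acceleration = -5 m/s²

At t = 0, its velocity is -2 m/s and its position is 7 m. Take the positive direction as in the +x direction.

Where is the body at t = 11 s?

9.5 m

On each constant-a segment, Δv = aΔt and Δx = v₀Δt + ½aΔt²; chain segment to segment.
0–4 s: v starts -2 m/s; Δx = -2·4 + ½·3·4² = 16 m; v ends 10 m/s.
4–5 s: v starts 10 m/s; Δx = 10·1 + ½·1·1² = 10.5 m; v ends 11 m/s.
5–11 s: v starts 11 m/s; Δx = 11·6 + ½·-5·6² = -24 m; v ends -19 m/s.
x(11) = 7 + Σ Δx = 9.5 m.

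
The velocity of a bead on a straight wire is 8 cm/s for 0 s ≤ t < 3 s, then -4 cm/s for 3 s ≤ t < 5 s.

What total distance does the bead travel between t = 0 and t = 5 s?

Total distance travelled is ∫|v| dt — sum the magnitudes of each area piece.
0–3 s: |8| × 3 = 24 cm
3–5 s: |-4| × 2 = 8 cm
Total distance = 32 cm

32 cm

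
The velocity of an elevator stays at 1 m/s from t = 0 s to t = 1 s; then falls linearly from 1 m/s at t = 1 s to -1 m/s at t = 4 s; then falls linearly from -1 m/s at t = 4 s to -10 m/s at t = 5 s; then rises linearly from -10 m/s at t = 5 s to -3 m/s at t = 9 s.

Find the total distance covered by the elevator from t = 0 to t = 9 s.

34 m

Total distance travelled is ∫|v| dt — sum the magnitudes of each area piece.
0–1 s: |1| × 1 = 1 m
1–4 s: v = 0 at t = 2.5 s; triangle areas 0.75 + 0.75 = 1.5 m
4–5 s: |½(-1 + -10)(1)| = 5.5 m
5–9 s: |½(-10 + -3)(4)| = 26 m
Total distance = 34 m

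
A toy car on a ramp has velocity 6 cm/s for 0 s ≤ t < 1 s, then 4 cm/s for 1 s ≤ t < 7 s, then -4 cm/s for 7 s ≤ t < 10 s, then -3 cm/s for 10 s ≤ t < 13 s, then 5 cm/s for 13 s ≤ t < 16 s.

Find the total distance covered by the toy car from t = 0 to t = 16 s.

66 cm

Total distance travelled is ∫|v| dt — sum the magnitudes of each area piece.
0–1 s: |6| × 1 = 6 cm
1–7 s: |4| × 6 = 24 cm
7–10 s: |-4| × 3 = 12 cm
10–13 s: |-3| × 3 = 9 cm
13–16 s: |5| × 3 = 15 cm
Total distance = 66 cm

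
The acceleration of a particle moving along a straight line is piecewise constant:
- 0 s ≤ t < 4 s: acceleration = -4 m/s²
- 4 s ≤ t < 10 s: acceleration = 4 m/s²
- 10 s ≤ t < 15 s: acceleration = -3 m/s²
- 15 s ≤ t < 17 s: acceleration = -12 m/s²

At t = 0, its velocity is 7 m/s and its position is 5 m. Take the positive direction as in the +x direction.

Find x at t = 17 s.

32.5 m

On each constant-a segment, Δv = aΔt and Δx = v₀Δt + ½aΔt²; chain segment to segment.
0–4 s: v starts 7 m/s; Δx = 7·4 + ½·-4·4² = -4 m; v ends -9 m/s.
4–10 s: v starts -9 m/s; Δx = -9·6 + ½·4·6² = 18 m; v ends 15 m/s.
10–15 s: v starts 15 m/s; Δx = 15·5 + ½·-3·5² = 37.5 m; v ends 0 m/s.
15–17 s: v starts 0 m/s; Δx = 0·2 + ½·-12·2² = -24 m; v ends -24 m/s.
x(17) = 5 + Σ Δx = 32.5 m.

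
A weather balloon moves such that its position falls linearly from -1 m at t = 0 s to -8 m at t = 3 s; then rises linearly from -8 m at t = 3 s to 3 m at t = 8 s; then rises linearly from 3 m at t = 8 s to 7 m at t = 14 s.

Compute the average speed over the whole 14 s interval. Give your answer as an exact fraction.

Average speed = (total path length)/(elapsed time); on a piecewise-linear x-t graph the path length is Σ|Δx|.
0–3 s: |Δx| = |-8 − -1| = 7 m
3–8 s: |Δx| = |3 − -8| = 11 m
8–14 s: |Δx| = |7 − 3| = 4 m
Total path = 22 m; average speed = 22/14 = 11/7 m/s.

11/7 m/s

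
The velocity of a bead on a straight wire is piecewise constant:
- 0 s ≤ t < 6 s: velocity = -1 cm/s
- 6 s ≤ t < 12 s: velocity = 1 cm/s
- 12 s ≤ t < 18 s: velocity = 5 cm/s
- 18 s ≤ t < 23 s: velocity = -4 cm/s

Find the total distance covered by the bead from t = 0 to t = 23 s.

Distance (not displacement) is the total path length: add the absolute areas under v-t.
0–6 s: |-1| × 6 = 6 cm
6–12 s: |1| × 6 = 6 cm
12–18 s: |5| × 6 = 30 cm
18–23 s: |-4| × 5 = 20 cm
Total distance = 62 cm

62 cm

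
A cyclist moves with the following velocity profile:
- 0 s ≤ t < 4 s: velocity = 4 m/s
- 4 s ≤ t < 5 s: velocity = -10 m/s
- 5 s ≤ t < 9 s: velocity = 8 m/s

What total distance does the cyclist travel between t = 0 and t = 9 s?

58 m

Total distance travelled is ∫|v| dt — sum the magnitudes of each area piece.
0–4 s: |4| × 4 = 16 m
4–5 s: |-10| × 1 = 10 m
5–9 s: |8| × 4 = 32 m
Total distance = 58 m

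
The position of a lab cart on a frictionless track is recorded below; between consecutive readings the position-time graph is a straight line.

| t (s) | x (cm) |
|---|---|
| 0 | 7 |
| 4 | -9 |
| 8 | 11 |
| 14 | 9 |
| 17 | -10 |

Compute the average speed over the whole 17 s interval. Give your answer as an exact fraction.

57/17 cm/s

Average speed = (total path length)/(elapsed time); on a piecewise-linear x-t graph the path length is Σ|Δx|.
0–4 s: |Δx| = |-9 − 7| = 16 cm
4–8 s: |Δx| = |11 − -9| = 20 cm
8–14 s: |Δx| = |9 − 11| = 2 cm
14–17 s: |Δx| = |-10 − 9| = 19 cm
Total path = 57 cm; average speed = 57/17 = 57/17 cm/s.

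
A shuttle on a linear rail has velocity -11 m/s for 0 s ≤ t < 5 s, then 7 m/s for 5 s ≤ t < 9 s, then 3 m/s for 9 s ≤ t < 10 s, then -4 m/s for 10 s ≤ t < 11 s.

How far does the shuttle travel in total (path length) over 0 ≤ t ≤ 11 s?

90 m

Distance (not displacement) is the total path length: add the absolute areas under v-t.
0–5 s: |-11| × 5 = 55 m
5–9 s: |7| × 4 = 28 m
9–10 s: |3| × 1 = 3 m
10–11 s: |-4| × 1 = 4 m
Total distance = 90 m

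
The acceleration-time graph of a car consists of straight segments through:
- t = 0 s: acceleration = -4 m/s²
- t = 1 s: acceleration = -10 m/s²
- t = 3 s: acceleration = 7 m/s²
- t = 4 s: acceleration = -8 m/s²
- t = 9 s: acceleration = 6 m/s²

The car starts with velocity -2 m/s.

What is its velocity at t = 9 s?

Δv equals the area under the a-t graph; then v = v₀ + Δv.
0–1 s: ½(-4 + -10)(1) = -7 m/s
1–3 s: ½(-10 + 7)(2) = -3 m/s
3–4 s: ½(7 + -8)(1) = -0.5 m/s
4–9 s: ½(-8 + 6)(5) = -5 m/s
Δv = -15.5 m/s, so v(9) = -2 + (-15.5) = -17.5 m/s.

-17.5 m/s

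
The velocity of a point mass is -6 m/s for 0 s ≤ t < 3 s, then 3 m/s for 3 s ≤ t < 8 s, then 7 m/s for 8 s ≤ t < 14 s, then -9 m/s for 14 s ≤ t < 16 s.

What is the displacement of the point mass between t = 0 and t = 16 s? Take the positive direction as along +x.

Displacement is the signed area under the v-t curve.
0–3 s: -6 × 3 = -18 m
3–8 s: 3 × 5 = 15 m
8–14 s: 7 × 6 = 42 m
14–16 s: -9 × 2 = -18 m
Net displacement = 21 m

21 m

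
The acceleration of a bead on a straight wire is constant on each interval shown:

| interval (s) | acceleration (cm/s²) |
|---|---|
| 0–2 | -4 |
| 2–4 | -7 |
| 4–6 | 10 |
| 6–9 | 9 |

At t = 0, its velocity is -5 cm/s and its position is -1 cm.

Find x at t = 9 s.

On each constant-a segment, Δv = aΔt and Δx = v₀Δt + ½aΔt²; chain segment to segment.
0–2 s: v starts -5 cm/s; Δx = -5·2 + ½·-4·2² = -18 cm; v ends -13 cm/s.
2–4 s: v starts -13 cm/s; Δx = -13·2 + ½·-7·2² = -40 cm; v ends -27 cm/s.
4–6 s: v starts -27 cm/s; Δx = -27·2 + ½·10·2² = -34 cm; v ends -7 cm/s.
6–9 s: v starts -7 cm/s; Δx = -7·3 + ½·9·3² = 19.5 cm; v ends 20 cm/s.
x(9) = -1 + Σ Δx = -73.5 cm.

-73.5 cm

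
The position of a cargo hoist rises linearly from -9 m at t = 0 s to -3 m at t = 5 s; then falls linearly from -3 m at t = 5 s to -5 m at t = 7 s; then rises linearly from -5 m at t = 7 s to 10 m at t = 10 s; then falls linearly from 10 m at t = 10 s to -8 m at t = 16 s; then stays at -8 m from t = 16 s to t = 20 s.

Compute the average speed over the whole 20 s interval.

Average speed = (total path length)/(elapsed time); on a piecewise-linear x-t graph the path length is Σ|Δx|.
0–5 s: |Δx| = |-3 − -9| = 6 m
5–7 s: |Δx| = |-5 − -3| = 2 m
7–10 s: |Δx| = |10 − -5| = 15 m
10–16 s: |Δx| = |-8 − 10| = 18 m
16–20 s: |Δx| = |-8 − -8| = 0 m
Total path = 41 m; average speed = 41/20 = 2.05 m/s.

2.05 m/s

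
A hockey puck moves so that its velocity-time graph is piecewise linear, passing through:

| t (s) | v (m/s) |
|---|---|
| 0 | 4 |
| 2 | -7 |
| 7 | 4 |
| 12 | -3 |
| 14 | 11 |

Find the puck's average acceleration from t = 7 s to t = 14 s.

Average acceleration = Δv/Δt = (11 − 4)/(14 − 7) = 1 m/s².

1 m/s²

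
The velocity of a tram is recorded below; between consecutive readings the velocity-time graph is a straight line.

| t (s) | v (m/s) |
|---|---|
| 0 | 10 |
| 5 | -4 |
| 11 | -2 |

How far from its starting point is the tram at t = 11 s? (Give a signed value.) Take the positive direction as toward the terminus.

Displacement is the signed area under the v-t curve.
0–5 s: ½(10 + -4)(5) = 15 m
5–11 s: ½(-4 + -2)(6) = -18 m
Net displacement = -3 m

-3 m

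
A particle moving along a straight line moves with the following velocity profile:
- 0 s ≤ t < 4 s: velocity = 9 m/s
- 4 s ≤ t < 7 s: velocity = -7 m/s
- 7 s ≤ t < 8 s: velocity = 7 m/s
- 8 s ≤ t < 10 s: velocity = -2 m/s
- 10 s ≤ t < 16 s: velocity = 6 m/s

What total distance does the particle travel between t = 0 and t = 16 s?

104 m

Distance (not displacement) is the total path length: add the absolute areas under v-t.
0–4 s: |9| × 4 = 36 m
4–7 s: |-7| × 3 = 21 m
7–8 s: |7| × 1 = 7 m
8–10 s: |-2| × 2 = 4 m
10–16 s: |6| × 6 = 36 m
Total distance = 104 m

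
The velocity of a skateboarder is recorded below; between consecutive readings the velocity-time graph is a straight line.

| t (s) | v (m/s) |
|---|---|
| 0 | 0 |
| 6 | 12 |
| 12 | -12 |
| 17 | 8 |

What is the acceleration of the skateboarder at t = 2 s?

Acceleration is the slope of the v-t graph on 0–6 s: (12 − 0)/(6 − 0) = 2 m/s².

2 m/s²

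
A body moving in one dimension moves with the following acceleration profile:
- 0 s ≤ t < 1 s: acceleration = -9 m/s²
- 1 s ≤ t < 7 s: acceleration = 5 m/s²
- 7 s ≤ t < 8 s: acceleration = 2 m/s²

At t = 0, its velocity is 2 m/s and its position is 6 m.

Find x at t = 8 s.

On each constant-a segment, Δv = aΔt and Δx = v₀Δt + ½aΔt²; chain segment to segment.
0–1 s: v starts 2 m/s; Δx = 2·1 + ½·-9·1² = -2.5 m; v ends -7 m/s.
1–7 s: v starts -7 m/s; Δx = -7·6 + ½·5·6² = 48 m; v ends 23 m/s.
7–8 s: v starts 23 m/s; Δx = 23·1 + ½·2·1² = 24 m; v ends 25 m/s.
x(8) = 6 + Σ Δx = 75.5 m.

75.5 m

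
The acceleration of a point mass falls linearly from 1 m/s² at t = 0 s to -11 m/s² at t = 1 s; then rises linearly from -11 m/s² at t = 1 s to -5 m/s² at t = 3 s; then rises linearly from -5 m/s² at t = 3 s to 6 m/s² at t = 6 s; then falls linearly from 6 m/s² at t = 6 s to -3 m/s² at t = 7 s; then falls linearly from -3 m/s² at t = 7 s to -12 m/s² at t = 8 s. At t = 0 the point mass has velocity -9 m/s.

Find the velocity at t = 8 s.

Δv equals the area under the a-t graph; then v = v₀ + Δv.
0–1 s: ½(1 + -11)(1) = -5 m/s
1–3 s: ½(-11 + -5)(2) = -16 m/s
3–6 s: ½(-5 + 6)(3) = 1.5 m/s
6–7 s: ½(6 + -3)(1) = 1.5 m/s
7–8 s: ½(-3 + -12)(1) = -7.5 m/s
Δv = -25.5 m/s, so v(8) = -9 + (-25.5) = -34.5 m/s.

-34.5 m/s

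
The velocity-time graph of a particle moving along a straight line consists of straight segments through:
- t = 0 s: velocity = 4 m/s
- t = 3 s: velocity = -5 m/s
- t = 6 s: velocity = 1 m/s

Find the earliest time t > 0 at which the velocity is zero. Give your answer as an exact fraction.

t = 4/3 s

v changes sign on 0–3 s (from 4 to -5); the graph is linear there, so v = 0 at t = 0 + (-4)·(3 − 0)/(-5 − 4) = 4/3 s.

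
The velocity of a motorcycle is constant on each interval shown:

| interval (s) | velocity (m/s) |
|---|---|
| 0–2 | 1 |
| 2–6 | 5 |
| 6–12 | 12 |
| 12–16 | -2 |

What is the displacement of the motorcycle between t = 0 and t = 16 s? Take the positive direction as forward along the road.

86 m

Net displacement equals the area under the velocity-time graph (areas below the axis count negative).
0–2 s: 1 × 2 = 2 m
2–6 s: 5 × 4 = 20 m
6–12 s: 12 × 6 = 72 m
12–16 s: -2 × 4 = -8 m
Net displacement = 86 m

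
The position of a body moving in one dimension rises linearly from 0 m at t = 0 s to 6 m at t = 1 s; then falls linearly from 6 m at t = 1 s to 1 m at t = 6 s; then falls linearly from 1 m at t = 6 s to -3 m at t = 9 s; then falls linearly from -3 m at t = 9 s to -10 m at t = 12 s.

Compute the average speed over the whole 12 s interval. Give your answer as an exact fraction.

11/6 m/s

Average speed = (total path length)/(elapsed time); on a piecewise-linear x-t graph the path length is Σ|Δx|.
0–1 s: |Δx| = |6 − 0| = 6 m
1–6 s: |Δx| = |1 − 6| = 5 m
6–9 s: |Δx| = |-3 − 1| = 4 m
9–12 s: |Δx| = |-10 − -3| = 7 m
Total path = 22 m; average speed = 22/12 = 11/6 m/s.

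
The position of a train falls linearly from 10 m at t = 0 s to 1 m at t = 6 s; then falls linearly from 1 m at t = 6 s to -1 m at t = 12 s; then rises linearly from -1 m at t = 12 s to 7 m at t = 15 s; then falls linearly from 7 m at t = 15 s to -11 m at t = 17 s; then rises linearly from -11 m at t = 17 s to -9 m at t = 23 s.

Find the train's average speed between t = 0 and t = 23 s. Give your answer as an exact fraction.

39/23 m/s

Average speed = (total path length)/(elapsed time); on a piecewise-linear x-t graph the path length is Σ|Δx|.
0–6 s: |Δx| = |1 − 10| = 9 m
6–12 s: |Δx| = |-1 − 1| = 2 m
12–15 s: |Δx| = |7 − -1| = 8 m
15–17 s: |Δx| = |-11 − 7| = 18 m
17–23 s: |Δx| = |-9 − -11| = 2 m
Total path = 39 m; average speed = 39/23 = 39/23 m/s.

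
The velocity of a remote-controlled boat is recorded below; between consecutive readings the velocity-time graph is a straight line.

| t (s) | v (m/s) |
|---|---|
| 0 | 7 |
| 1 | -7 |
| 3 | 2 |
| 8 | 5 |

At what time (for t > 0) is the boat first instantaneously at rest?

v changes sign on 0–1 s (from 7 to -7); the graph is linear there, so v = 0 at t = 0 + (-7)·(1 − 0)/(-7 − 7) = 0.5 s.

t = 0.5 s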